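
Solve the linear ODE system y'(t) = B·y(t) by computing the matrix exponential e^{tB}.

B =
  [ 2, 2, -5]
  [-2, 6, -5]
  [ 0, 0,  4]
e^{tB} =
  [-2*t*exp(4*t) + exp(4*t), 2*t*exp(4*t), -5*t*exp(4*t)]
  [-2*t*exp(4*t), 2*t*exp(4*t) + exp(4*t), -5*t*exp(4*t)]
  [0, 0, exp(4*t)]

Strategy: write B = P · J · P⁻¹ where J is a Jordan canonical form, so e^{tB} = P · e^{tJ} · P⁻¹, and e^{tJ} can be computed block-by-block.

B has Jordan form
J =
  [4, 1, 0]
  [0, 4, 0]
  [0, 0, 4]
(up to reordering of blocks).

Per-block formulas:
  For a 2×2 Jordan block J_2(4): exp(t · J_2(4)) = e^(4t)·(I + t·N), where N is the 2×2 nilpotent shift.
  For a 1×1 block at λ = 4: exp(t · [4]) = [e^(4t)].

After assembling e^{tJ} and conjugating by P, we get:

e^{tB} =
  [-2*t*exp(4*t) + exp(4*t), 2*t*exp(4*t), -5*t*exp(4*t)]
  [-2*t*exp(4*t), 2*t*exp(4*t) + exp(4*t), -5*t*exp(4*t)]
  [0, 0, exp(4*t)]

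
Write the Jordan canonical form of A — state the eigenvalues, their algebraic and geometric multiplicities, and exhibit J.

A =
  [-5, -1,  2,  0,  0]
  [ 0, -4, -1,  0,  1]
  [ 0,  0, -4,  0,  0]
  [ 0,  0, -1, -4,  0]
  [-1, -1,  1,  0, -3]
J_3(-4) ⊕ J_2(-4)

The characteristic polynomial is
  det(x·I − A) = x^5 + 20*x^4 + 160*x^3 + 640*x^2 + 1280*x + 1024 = (x + 4)^5

Eigenvalues and multiplicities (the geometric multiplicity of λ is n − rank(A − λI), which equals the number of Jordan blocks for λ):
  λ = -4: algebraic multiplicity = 5, geometric multiplicity = 2

Determining the block sizes for each eigenvalue:
  λ = -4: with am = 5 and gm = 2, the partition is not yet determined (e.g. several partitions of 5 into 2 parts exist). Let N = A − (-4)·I. Computing rank(N^1) = 3, rank(N^2) = 1, rank(N^3) = 0; the number of blocks of size ≥ j is rank(N^{j−1}) − rank(N^j), giving [2, 2, 1]. So we have 1 block(s) of size 3, 1 block(s) of size 2 → block sizes [3, 2]

Assembling the blocks gives a Jordan form
J =
  [-4,  1,  0,  0,  0]
  [ 0, -4,  1,  0,  0]
  [ 0,  0, -4,  0,  0]
  [ 0,  0,  0, -4,  1]
  [ 0,  0,  0,  0, -4]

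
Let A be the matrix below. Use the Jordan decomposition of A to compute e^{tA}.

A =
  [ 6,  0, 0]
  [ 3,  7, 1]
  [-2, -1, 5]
e^{tA} =
  [exp(6*t), 0, 0]
  [t^2*exp(6*t)/2 + 3*t*exp(6*t), t*exp(6*t) + exp(6*t), t*exp(6*t)]
  [-t^2*exp(6*t)/2 - 2*t*exp(6*t), -t*exp(6*t), -t*exp(6*t) + exp(6*t)]

Strategy: write A = P · J · P⁻¹ where J is a Jordan canonical form, so e^{tA} = P · e^{tJ} · P⁻¹, and e^{tJ} can be computed block-by-block.

A has Jordan form
J =
  [6, 1, 0]
  [0, 6, 1]
  [0, 0, 6]
(up to reordering of blocks).

Per-block formulas:
  For a 3×3 Jordan block J_3(6): exp(t · J_3(6)) = e^(6t)·(I + t·N + (t^2/2)·N^2), where N is the 3×3 nilpotent shift.

After assembling e^{tJ} and conjugating by P, we get:

e^{tA} =
  [exp(6*t), 0, 0]
  [t^2*exp(6*t)/2 + 3*t*exp(6*t), t*exp(6*t) + exp(6*t), t*exp(6*t)]
  [-t^2*exp(6*t)/2 - 2*t*exp(6*t), -t*exp(6*t), -t*exp(6*t) + exp(6*t)]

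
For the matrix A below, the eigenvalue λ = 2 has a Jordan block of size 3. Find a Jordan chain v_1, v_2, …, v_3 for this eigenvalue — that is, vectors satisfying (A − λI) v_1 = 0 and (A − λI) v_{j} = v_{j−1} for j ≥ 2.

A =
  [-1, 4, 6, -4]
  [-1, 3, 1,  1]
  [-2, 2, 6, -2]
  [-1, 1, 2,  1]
A Jordan chain for λ = 2 of length 3:
v_1 = (-4, -1, -2, -1)ᵀ
v_2 = (0, -1, 0, 0)ᵀ
v_3 = (2, 0, 1, 0)ᵀ

Let N = A − (2)·I. We want v_3 with N^3 v_3 = 0 but N^2 v_3 ≠ 0; then v_{j-1} := N · v_j for j = 3, …, 2.

Pick v_3 = (2, 0, 1, 0)ᵀ.
Then v_2 = N · v_3 = (0, -1, 0, 0)ᵀ.
Then v_1 = N · v_2 = (-4, -1, -2, -1)ᵀ.

Sanity check: (A − (2)·I) v_1 = (0, 0, 0, 0)ᵀ = 0. ✓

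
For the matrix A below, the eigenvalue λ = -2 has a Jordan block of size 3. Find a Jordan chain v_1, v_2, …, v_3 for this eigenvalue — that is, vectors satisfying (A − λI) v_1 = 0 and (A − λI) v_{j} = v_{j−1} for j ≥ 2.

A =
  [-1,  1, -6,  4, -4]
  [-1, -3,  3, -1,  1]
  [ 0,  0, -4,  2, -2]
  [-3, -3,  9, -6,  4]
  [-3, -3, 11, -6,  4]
A Jordan chain for λ = -2 of length 3:
v_1 = (1, -1, 0, -1, -1)ᵀ
v_2 = (-6, 3, -2, 9, 11)ᵀ
v_3 = (0, 0, 1, 0, 0)ᵀ

Let N = A − (-2)·I. We want v_3 with N^3 v_3 = 0 but N^2 v_3 ≠ 0; then v_{j-1} := N · v_j for j = 3, …, 2.

Pick v_3 = (0, 0, 1, 0, 0)ᵀ.
Then v_2 = N · v_3 = (-6, 3, -2, 9, 11)ᵀ.
Then v_1 = N · v_2 = (1, -1, 0, -1, -1)ᵀ.

Sanity check: (A − (-2)·I) v_1 = (0, 0, 0, 0, 0)ᵀ = 0. ✓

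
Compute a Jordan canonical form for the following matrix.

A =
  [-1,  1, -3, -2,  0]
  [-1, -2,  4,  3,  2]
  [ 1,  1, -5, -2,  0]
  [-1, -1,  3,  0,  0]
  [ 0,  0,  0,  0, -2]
J_3(-2) ⊕ J_1(-2) ⊕ J_1(-2)

The characteristic polynomial is
  det(x·I − A) = x^5 + 10*x^4 + 40*x^3 + 80*x^2 + 80*x + 32 = (x + 2)^5

Eigenvalues and multiplicities (the geometric multiplicity of λ is n − rank(A − λI), which equals the number of Jordan blocks for λ):
  λ = -2: algebraic multiplicity = 5, geometric multiplicity = 3

Determining the block sizes for each eigenvalue:
  λ = -2: with am = 5 and gm = 3, the partition is not yet determined (e.g. several partitions of 5 into 3 parts exist). Let N = A − (-2)·I. Computing rank(N^1) = 2, rank(N^2) = 1, rank(N^3) = 0; the number of blocks of size ≥ j is rank(N^{j−1}) − rank(N^j), giving [3, 1, 1]. So we have 1 block(s) of size 3, 2 block(s) of size 1 → block sizes [3, 1, 1]

Assembling the blocks gives a Jordan form
J =
  [-2,  1,  0,  0,  0]
  [ 0, -2,  1,  0,  0]
  [ 0,  0, -2,  0,  0]
  [ 0,  0,  0, -2,  0]
  [ 0,  0,  0,  0, -2]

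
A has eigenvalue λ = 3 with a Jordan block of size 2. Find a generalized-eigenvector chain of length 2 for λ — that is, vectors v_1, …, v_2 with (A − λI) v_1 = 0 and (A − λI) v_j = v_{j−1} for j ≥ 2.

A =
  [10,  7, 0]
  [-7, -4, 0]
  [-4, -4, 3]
A Jordan chain for λ = 3 of length 2:
v_1 = (7, -7, -4)ᵀ
v_2 = (1, 0, 0)ᵀ

Let N = A − (3)·I. We want v_2 with N^2 v_2 = 0 but N^1 v_2 ≠ 0; then v_{j-1} := N · v_j for j = 2, …, 2.

Pick v_2 = (1, 0, 0)ᵀ.
Then v_1 = N · v_2 = (7, -7, -4)ᵀ.

Sanity check: (A − (3)·I) v_1 = (0, 0, 0)ᵀ = 0. ✓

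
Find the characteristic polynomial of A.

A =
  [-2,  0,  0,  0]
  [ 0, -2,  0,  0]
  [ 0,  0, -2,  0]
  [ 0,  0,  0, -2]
x^4 + 8*x^3 + 24*x^2 + 32*x + 16

Expanding det(x·I − A) (e.g. by cofactor expansion or by noting that A is similar to its Jordan form J, which has the same characteristic polynomial as A) gives
  χ_A(x) = x^4 + 8*x^3 + 24*x^2 + 32*x + 16
which factors as (x + 2)^4. The eigenvalues (with algebraic multiplicities) are λ = -2 with multiplicity 4.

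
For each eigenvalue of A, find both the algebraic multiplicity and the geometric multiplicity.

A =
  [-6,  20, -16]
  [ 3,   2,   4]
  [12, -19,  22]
λ = 6: alg = 3, geom = 1

Step 1 — factor the characteristic polynomial to read off the algebraic multiplicities:
  χ_A(x) = (x - 6)^3

Step 2 — compute geometric multiplicities via the rank-nullity identity g(λ) = n − rank(A − λI):
  rank(A − (6)·I) = 2, so dim ker(A − (6)·I) = n − 2 = 1

Summary:
  λ = 6: algebraic multiplicity = 3, geometric multiplicity = 1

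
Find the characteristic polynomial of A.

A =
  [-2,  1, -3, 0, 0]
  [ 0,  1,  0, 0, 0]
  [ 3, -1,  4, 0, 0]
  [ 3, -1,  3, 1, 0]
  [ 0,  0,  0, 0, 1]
x^5 - 5*x^4 + 10*x^3 - 10*x^2 + 5*x - 1

Expanding det(x·I − A) (e.g. by cofactor expansion or by noting that A is similar to its Jordan form J, which has the same characteristic polynomial as A) gives
  χ_A(x) = x^5 - 5*x^4 + 10*x^3 - 10*x^2 + 5*x - 1
which factors as (x - 1)^5. The eigenvalues (with algebraic multiplicities) are λ = 1 with multiplicity 5.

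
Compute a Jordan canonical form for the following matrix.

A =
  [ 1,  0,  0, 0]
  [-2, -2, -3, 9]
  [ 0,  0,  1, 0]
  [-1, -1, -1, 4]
J_3(1) ⊕ J_1(1)

The characteristic polynomial is
  det(x·I − A) = x^4 - 4*x^3 + 6*x^2 - 4*x + 1 = (x - 1)^4

Eigenvalues and multiplicities (the geometric multiplicity of λ is n − rank(A − λI), which equals the number of Jordan blocks for λ):
  λ = 1: algebraic multiplicity = 4, geometric multiplicity = 2

Determining the block sizes for each eigenvalue:
  λ = 1: with am = 4 and gm = 2, the partition is not yet determined (e.g. several partitions of 4 into 2 parts exist). Let N = A − (1)·I. Computing rank(N^1) = 2, rank(N^2) = 1, rank(N^3) = 0; the number of blocks of size ≥ j is rank(N^{j−1}) − rank(N^j), giving [2, 1, 1]. So we have 1 block(s) of size 3, 1 block(s) of size 1 → block sizes [3, 1]

Assembling the blocks gives a Jordan form
J =
  [1, 1, 0, 0]
  [0, 1, 1, 0]
  [0, 0, 1, 0]
  [0, 0, 0, 1]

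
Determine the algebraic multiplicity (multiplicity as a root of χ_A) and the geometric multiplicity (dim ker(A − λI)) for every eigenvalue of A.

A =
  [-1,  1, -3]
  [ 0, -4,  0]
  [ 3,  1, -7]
λ = -4: alg = 3, geom = 2

Step 1 — factor the characteristic polynomial to read off the algebraic multiplicities:
  χ_A(x) = (x + 4)^3

Step 2 — compute geometric multiplicities via the rank-nullity identity g(λ) = n − rank(A − λI):
  rank(A − (-4)·I) = 1, so dim ker(A − (-4)·I) = n − 1 = 2

Summary:
  λ = -4: algebraic multiplicity = 3, geometric multiplicity = 2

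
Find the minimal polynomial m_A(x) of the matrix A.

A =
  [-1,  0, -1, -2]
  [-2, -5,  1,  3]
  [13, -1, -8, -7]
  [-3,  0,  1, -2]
x^3 + 12*x^2 + 48*x + 64

The characteristic polynomial is χ_A(x) = (x + 4)^4, so the eigenvalues are known. The minimal polynomial is
  m_A(x) = Π_λ (x − λ)^{k_λ}
where k_λ is the size of the *largest* Jordan block for λ (equivalently, the smallest k with (A − λI)^k v = 0 for every generalised eigenvector v of λ).

  λ = -4: largest Jordan block has size 3, contributing (x + 4)^3

So m_A(x) = (x + 4)^3 = x^3 + 12*x^2 + 48*x + 64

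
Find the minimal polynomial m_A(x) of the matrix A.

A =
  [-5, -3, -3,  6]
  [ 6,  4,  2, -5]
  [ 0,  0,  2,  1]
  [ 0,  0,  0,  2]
x^4 - 3*x^3 - 2*x^2 + 12*x - 8

The characteristic polynomial is χ_A(x) = (x - 2)^2*(x - 1)*(x + 2), so the eigenvalues are known. The minimal polynomial is
  m_A(x) = Π_λ (x − λ)^{k_λ}
where k_λ is the size of the *largest* Jordan block for λ (equivalently, the smallest k with (A − λI)^k v = 0 for every generalised eigenvector v of λ).

  λ = -2: largest Jordan block has size 1, contributing (x + 2)
  λ = 1: largest Jordan block has size 1, contributing (x − 1)
  λ = 2: largest Jordan block has size 2, contributing (x − 2)^2

So m_A(x) = (x - 2)^2*(x - 1)*(x + 2) = x^4 - 3*x^3 - 2*x^2 + 12*x - 8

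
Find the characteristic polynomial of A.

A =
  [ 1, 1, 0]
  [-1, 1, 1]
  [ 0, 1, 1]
x^3 - 3*x^2 + 3*x - 1

Expanding det(x·I − A) (e.g. by cofactor expansion or by noting that A is similar to its Jordan form J, which has the same characteristic polynomial as A) gives
  χ_A(x) = x^3 - 3*x^2 + 3*x - 1
which factors as (x - 1)^3. The eigenvalues (with algebraic multiplicities) are λ = 1 with multiplicity 3.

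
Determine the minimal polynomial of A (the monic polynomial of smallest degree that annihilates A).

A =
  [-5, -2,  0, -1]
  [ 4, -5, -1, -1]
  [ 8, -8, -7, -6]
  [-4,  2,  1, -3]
x^3 + 15*x^2 + 75*x + 125

The characteristic polynomial is χ_A(x) = (x + 5)^4, so the eigenvalues are known. The minimal polynomial is
  m_A(x) = Π_λ (x − λ)^{k_λ}
where k_λ is the size of the *largest* Jordan block for λ (equivalently, the smallest k with (A − λI)^k v = 0 for every generalised eigenvector v of λ).

  λ = -5: largest Jordan block has size 3, contributing (x + 5)^3

So m_A(x) = (x + 5)^3 = x^3 + 15*x^2 + 75*x + 125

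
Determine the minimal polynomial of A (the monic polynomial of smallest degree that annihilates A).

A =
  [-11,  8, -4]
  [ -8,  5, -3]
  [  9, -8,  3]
x^3 + 3*x^2 + 3*x + 1

The characteristic polynomial is χ_A(x) = (x + 1)^3, so the eigenvalues are known. The minimal polynomial is
  m_A(x) = Π_λ (x − λ)^{k_λ}
where k_λ is the size of the *largest* Jordan block for λ (equivalently, the smallest k with (A − λI)^k v = 0 for every generalised eigenvector v of λ).

  λ = -1: largest Jordan block has size 3, contributing (x + 1)^3

So m_A(x) = (x + 1)^3 = x^3 + 3*x^2 + 3*x + 1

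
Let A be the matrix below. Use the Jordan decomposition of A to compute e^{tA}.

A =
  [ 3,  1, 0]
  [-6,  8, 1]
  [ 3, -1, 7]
e^{tA} =
  [3*t^2*exp(6*t)/2 - 3*t*exp(6*t) + exp(6*t), -t^2*exp(6*t)/2 + t*exp(6*t), t^2*exp(6*t)/2]
  [9*t^2*exp(6*t)/2 - 6*t*exp(6*t), -3*t^2*exp(6*t)/2 + 2*t*exp(6*t) + exp(6*t), 3*t^2*exp(6*t)/2 + t*exp(6*t)]
  [3*t*exp(6*t), -t*exp(6*t), t*exp(6*t) + exp(6*t)]

Strategy: write A = P · J · P⁻¹ where J is a Jordan canonical form, so e^{tA} = P · e^{tJ} · P⁻¹, and e^{tJ} can be computed block-by-block.

A has Jordan form
J =
  [6, 1, 0]
  [0, 6, 1]
  [0, 0, 6]
(up to reordering of blocks).

Per-block formulas:
  For a 3×3 Jordan block J_3(6): exp(t · J_3(6)) = e^(6t)·(I + t·N + (t^2/2)·N^2), where N is the 3×3 nilpotent shift.

After assembling e^{tJ} and conjugating by P, we get:

e^{tA} =
  [3*t^2*exp(6*t)/2 - 3*t*exp(6*t) + exp(6*t), -t^2*exp(6*t)/2 + t*exp(6*t), t^2*exp(6*t)/2]
  [9*t^2*exp(6*t)/2 - 6*t*exp(6*t), -3*t^2*exp(6*t)/2 + 2*t*exp(6*t) + exp(6*t), 3*t^2*exp(6*t)/2 + t*exp(6*t)]
  [3*t*exp(6*t), -t*exp(6*t), t*exp(6*t) + exp(6*t)]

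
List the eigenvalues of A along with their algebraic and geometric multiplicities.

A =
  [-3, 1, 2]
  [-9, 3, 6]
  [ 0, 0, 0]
λ = 0: alg = 3, geom = 2

Step 1 — factor the characteristic polynomial to read off the algebraic multiplicities:
  χ_A(x) = x^3

Step 2 — compute geometric multiplicities via the rank-nullity identity g(λ) = n − rank(A − λI):
  rank(A − (0)·I) = 1, so dim ker(A − (0)·I) = n − 1 = 2

Summary:
  λ = 0: algebraic multiplicity = 3, geometric multiplicity = 2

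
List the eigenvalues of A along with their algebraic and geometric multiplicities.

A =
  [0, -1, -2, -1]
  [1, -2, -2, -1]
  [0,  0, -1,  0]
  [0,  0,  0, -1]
λ = -1: alg = 4, geom = 3

Step 1 — factor the characteristic polynomial to read off the algebraic multiplicities:
  χ_A(x) = (x + 1)^4

Step 2 — compute geometric multiplicities via the rank-nullity identity g(λ) = n − rank(A − λI):
  rank(A − (-1)·I) = 1, so dim ker(A − (-1)·I) = n − 1 = 3

Summary:
  λ = -1: algebraic multiplicity = 4, geometric multiplicity = 3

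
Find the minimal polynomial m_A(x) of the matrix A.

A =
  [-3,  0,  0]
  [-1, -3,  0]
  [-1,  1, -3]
x^3 + 9*x^2 + 27*x + 27

The characteristic polynomial is χ_A(x) = (x + 3)^3, so the eigenvalues are known. The minimal polynomial is
  m_A(x) = Π_λ (x − λ)^{k_λ}
where k_λ is the size of the *largest* Jordan block for λ (equivalently, the smallest k with (A − λI)^k v = 0 for every generalised eigenvector v of λ).

  λ = -3: largest Jordan block has size 3, contributing (x + 3)^3

So m_A(x) = (x + 3)^3 = x^3 + 9*x^2 + 27*x + 27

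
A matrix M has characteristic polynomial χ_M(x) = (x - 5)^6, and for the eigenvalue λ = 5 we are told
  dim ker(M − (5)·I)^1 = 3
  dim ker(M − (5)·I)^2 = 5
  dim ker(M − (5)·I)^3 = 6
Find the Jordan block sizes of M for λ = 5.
Block sizes for λ = 5: [3, 2, 1]

From the dimensions of kernels of powers, the number of Jordan blocks of size at least j is d_j − d_{j−1} where d_j = dim ker(N^j) (with d_0 = 0). Computing the differences gives [3, 2, 1].
The number of blocks of size exactly k is (#blocks of size ≥ k) − (#blocks of size ≥ k + 1), so the partition is: 1 block(s) of size 1, 1 block(s) of size 2, 1 block(s) of size 3.
In nonincreasing order the block sizes are [3, 2, 1].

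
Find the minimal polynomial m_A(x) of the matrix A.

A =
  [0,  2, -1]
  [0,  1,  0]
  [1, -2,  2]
x^2 - 2*x + 1

The characteristic polynomial is χ_A(x) = (x - 1)^3, so the eigenvalues are known. The minimal polynomial is
  m_A(x) = Π_λ (x − λ)^{k_λ}
where k_λ is the size of the *largest* Jordan block for λ (equivalently, the smallest k with (A − λI)^k v = 0 for every generalised eigenvector v of λ).

  λ = 1: largest Jordan block has size 2, contributing (x − 1)^2

So m_A(x) = (x - 1)^2 = x^2 - 2*x + 1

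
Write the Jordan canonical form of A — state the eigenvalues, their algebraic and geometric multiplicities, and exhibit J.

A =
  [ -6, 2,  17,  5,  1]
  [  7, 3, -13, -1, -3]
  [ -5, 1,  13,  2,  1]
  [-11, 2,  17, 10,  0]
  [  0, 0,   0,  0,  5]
J_3(5) ⊕ J_2(5)

The characteristic polynomial is
  det(x·I − A) = x^5 - 25*x^4 + 250*x^3 - 1250*x^2 + 3125*x - 3125 = (x - 5)^5

Eigenvalues and multiplicities (the geometric multiplicity of λ is n − rank(A − λI), which equals the number of Jordan blocks for λ):
  λ = 5: algebraic multiplicity = 5, geometric multiplicity = 2

Determining the block sizes for each eigenvalue:
  λ = 5: with am = 5 and gm = 2, the partition is not yet determined (e.g. several partitions of 5 into 2 parts exist). Let N = A − (5)·I. Computing rank(N^1) = 3, rank(N^2) = 1, rank(N^3) = 0; the number of blocks of size ≥ j is rank(N^{j−1}) − rank(N^j), giving [2, 2, 1]. So we have 1 block(s) of size 3, 1 block(s) of size 2 → block sizes [3, 2]

Assembling the blocks gives a Jordan form
J =
  [5, 1, 0, 0, 0]
  [0, 5, 1, 0, 0]
  [0, 0, 5, 0, 0]
  [0, 0, 0, 5, 1]
  [0, 0, 0, 0, 5]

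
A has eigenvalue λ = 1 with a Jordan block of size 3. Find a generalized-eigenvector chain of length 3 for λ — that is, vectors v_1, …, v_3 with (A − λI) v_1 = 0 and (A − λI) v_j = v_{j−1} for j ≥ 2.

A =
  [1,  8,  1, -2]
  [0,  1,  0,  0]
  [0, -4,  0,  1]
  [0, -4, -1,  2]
A Jordan chain for λ = 1 of length 3:
v_1 = (4, 0, 0, 0)ᵀ
v_2 = (8, 0, -4, -4)ᵀ
v_3 = (0, 1, 0, 0)ᵀ

Let N = A − (1)·I. We want v_3 with N^3 v_3 = 0 but N^2 v_3 ≠ 0; then v_{j-1} := N · v_j for j = 3, …, 2.

Pick v_3 = (0, 1, 0, 0)ᵀ.
Then v_2 = N · v_3 = (8, 0, -4, -4)ᵀ.
Then v_1 = N · v_2 = (4, 0, 0, 0)ᵀ.

Sanity check: (A − (1)·I) v_1 = (0, 0, 0, 0)ᵀ = 0. ✓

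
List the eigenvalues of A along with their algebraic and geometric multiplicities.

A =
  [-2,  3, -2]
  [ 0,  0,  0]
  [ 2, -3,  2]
λ = 0: alg = 3, geom = 2

Step 1 — factor the characteristic polynomial to read off the algebraic multiplicities:
  χ_A(x) = x^3

Step 2 — compute geometric multiplicities via the rank-nullity identity g(λ) = n − rank(A − λI):
  rank(A − (0)·I) = 1, so dim ker(A − (0)·I) = n − 1 = 2

Summary:
  λ = 0: algebraic multiplicity = 3, geometric multiplicity = 2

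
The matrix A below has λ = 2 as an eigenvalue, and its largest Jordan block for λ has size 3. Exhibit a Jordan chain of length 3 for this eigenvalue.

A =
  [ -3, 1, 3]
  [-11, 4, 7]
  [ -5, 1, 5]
A Jordan chain for λ = 2 of length 3:
v_1 = (-1, -2, -1)ᵀ
v_2 = (-5, -11, -5)ᵀ
v_3 = (1, 0, 0)ᵀ

Let N = A − (2)·I. We want v_3 with N^3 v_3 = 0 but N^2 v_3 ≠ 0; then v_{j-1} := N · v_j for j = 3, …, 2.

Pick v_3 = (1, 0, 0)ᵀ.
Then v_2 = N · v_3 = (-5, -11, -5)ᵀ.
Then v_1 = N · v_2 = (-1, -2, -1)ᵀ.

Sanity check: (A − (2)·I) v_1 = (0, 0, 0)ᵀ = 0. ✓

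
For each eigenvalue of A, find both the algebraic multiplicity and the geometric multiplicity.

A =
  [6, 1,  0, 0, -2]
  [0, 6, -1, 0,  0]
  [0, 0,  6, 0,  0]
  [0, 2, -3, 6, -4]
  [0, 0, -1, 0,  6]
λ = 6: alg = 5, geom = 3

Step 1 — factor the characteristic polynomial to read off the algebraic multiplicities:
  χ_A(x) = (x - 6)^5

Step 2 — compute geometric multiplicities via the rank-nullity identity g(λ) = n − rank(A − λI):
  rank(A − (6)·I) = 2, so dim ker(A − (6)·I) = n − 2 = 3

Summary:
  λ = 6: algebraic multiplicity = 5, geometric multiplicity = 3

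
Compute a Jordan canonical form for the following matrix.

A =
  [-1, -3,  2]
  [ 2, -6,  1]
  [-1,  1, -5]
J_3(-4)

The characteristic polynomial is
  det(x·I − A) = x^3 + 12*x^2 + 48*x + 64 = (x + 4)^3

Eigenvalues and multiplicities (the geometric multiplicity of λ is n − rank(A − λI), which equals the number of Jordan blocks for λ):
  λ = -4: algebraic multiplicity = 3, geometric multiplicity = 1

Determining the block sizes for each eigenvalue:
  λ = -4: one block (gm = 1), so the single block has size am = 3 → block sizes [3]

Assembling the blocks gives a Jordan form
J =
  [-4,  1,  0]
  [ 0, -4,  1]
  [ 0,  0, -4]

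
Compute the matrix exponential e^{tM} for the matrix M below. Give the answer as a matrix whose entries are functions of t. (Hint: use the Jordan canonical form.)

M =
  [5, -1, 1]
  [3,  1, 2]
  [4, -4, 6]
e^{tM} =
  [t^2*exp(4*t) + t*exp(4*t) + exp(4*t), -t^2*exp(4*t) - t*exp(4*t), t^2*exp(4*t)/2 + t*exp(4*t)]
  [t^2*exp(4*t) + 3*t*exp(4*t), -t^2*exp(4*t) - 3*t*exp(4*t) + exp(4*t), t^2*exp(4*t)/2 + 2*t*exp(4*t)]
  [4*t*exp(4*t), -4*t*exp(4*t), 2*t*exp(4*t) + exp(4*t)]

Strategy: write M = P · J · P⁻¹ where J is a Jordan canonical form, so e^{tM} = P · e^{tJ} · P⁻¹, and e^{tJ} can be computed block-by-block.

M has Jordan form
J =
  [4, 1, 0]
  [0, 4, 1]
  [0, 0, 4]
(up to reordering of blocks).

Per-block formulas:
  For a 3×3 Jordan block J_3(4): exp(t · J_3(4)) = e^(4t)·(I + t·N + (t^2/2)·N^2), where N is the 3×3 nilpotent shift.

After assembling e^{tJ} and conjugating by P, we get:

e^{tM} =
  [t^2*exp(4*t) + t*exp(4*t) + exp(4*t), -t^2*exp(4*t) - t*exp(4*t), t^2*exp(4*t)/2 + t*exp(4*t)]
  [t^2*exp(4*t) + 3*t*exp(4*t), -t^2*exp(4*t) - 3*t*exp(4*t) + exp(4*t), t^2*exp(4*t)/2 + 2*t*exp(4*t)]
  [4*t*exp(4*t), -4*t*exp(4*t), 2*t*exp(4*t) + exp(4*t)]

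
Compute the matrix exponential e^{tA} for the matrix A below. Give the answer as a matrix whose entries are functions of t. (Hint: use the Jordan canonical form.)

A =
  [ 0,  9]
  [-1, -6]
e^{tA} =
  [3*t*exp(-3*t) + exp(-3*t), 9*t*exp(-3*t)]
  [-t*exp(-3*t), -3*t*exp(-3*t) + exp(-3*t)]

Strategy: write A = P · J · P⁻¹ where J is a Jordan canonical form, so e^{tA} = P · e^{tJ} · P⁻¹, and e^{tJ} can be computed block-by-block.

A has Jordan form
J =
  [-3,  1]
  [ 0, -3]
(up to reordering of blocks).

Per-block formulas:
  For a 2×2 Jordan block J_2(-3): exp(t · J_2(-3)) = e^(-3t)·(I + t·N), where N is the 2×2 nilpotent shift.

After assembling e^{tJ} and conjugating by P, we get:

e^{tA} =
  [3*t*exp(-3*t) + exp(-3*t), 9*t*exp(-3*t)]
  [-t*exp(-3*t), -3*t*exp(-3*t) + exp(-3*t)]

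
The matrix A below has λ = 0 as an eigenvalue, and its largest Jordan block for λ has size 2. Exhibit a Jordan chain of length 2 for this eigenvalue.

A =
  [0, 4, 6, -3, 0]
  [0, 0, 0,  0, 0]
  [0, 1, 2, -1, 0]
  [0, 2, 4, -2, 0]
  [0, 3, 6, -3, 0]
A Jordan chain for λ = 0 of length 2:
v_1 = (4, 0, 1, 2, 3)ᵀ
v_2 = (0, 1, 0, 0, 0)ᵀ

Let N = A − (0)·I. We want v_2 with N^2 v_2 = 0 but N^1 v_2 ≠ 0; then v_{j-1} := N · v_j for j = 2, …, 2.

Pick v_2 = (0, 1, 0, 0, 0)ᵀ.
Then v_1 = N · v_2 = (4, 0, 1, 2, 3)ᵀ.

Sanity check: (A − (0)·I) v_1 = (0, 0, 0, 0, 0)ᵀ = 0. ✓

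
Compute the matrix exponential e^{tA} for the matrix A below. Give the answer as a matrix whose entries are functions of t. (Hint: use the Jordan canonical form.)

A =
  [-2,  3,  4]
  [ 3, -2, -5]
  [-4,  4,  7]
e^{tA} =
  [t^2*exp(t) - 3*t*exp(t) + exp(t), -t^2*exp(t) + 3*t*exp(t), -3*t^2*exp(t)/2 + 4*t*exp(t)]
  [t^2*exp(t) + 3*t*exp(t), -t^2*exp(t) - 3*t*exp(t) + exp(t), -3*t^2*exp(t)/2 - 5*t*exp(t)]
  [-4*t*exp(t), 4*t*exp(t), 6*t*exp(t) + exp(t)]

Strategy: write A = P · J · P⁻¹ where J is a Jordan canonical form, so e^{tA} = P · e^{tJ} · P⁻¹, and e^{tJ} can be computed block-by-block.

A has Jordan form
J =
  [1, 1, 0]
  [0, 1, 1]
  [0, 0, 1]
(up to reordering of blocks).

Per-block formulas:
  For a 3×3 Jordan block J_3(1): exp(t · J_3(1)) = e^(1t)·(I + t·N + (t^2/2)·N^2), where N is the 3×3 nilpotent shift.

After assembling e^{tJ} and conjugating by P, we get:

e^{tA} =
  [t^2*exp(t) - 3*t*exp(t) + exp(t), -t^2*exp(t) + 3*t*exp(t), -3*t^2*exp(t)/2 + 4*t*exp(t)]
  [t^2*exp(t) + 3*t*exp(t), -t^2*exp(t) - 3*t*exp(t) + exp(t), -3*t^2*exp(t)/2 - 5*t*exp(t)]
  [-4*t*exp(t), 4*t*exp(t), 6*t*exp(t) + exp(t)]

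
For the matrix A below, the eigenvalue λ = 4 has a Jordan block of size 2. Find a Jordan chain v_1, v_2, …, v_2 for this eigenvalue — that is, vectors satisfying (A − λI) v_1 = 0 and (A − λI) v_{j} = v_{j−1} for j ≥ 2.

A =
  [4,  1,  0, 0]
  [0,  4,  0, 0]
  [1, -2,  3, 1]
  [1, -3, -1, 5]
A Jordan chain for λ = 4 of length 2:
v_1 = (0, 0, 1, 1)ᵀ
v_2 = (1, 0, 0, 0)ᵀ

Let N = A − (4)·I. We want v_2 with N^2 v_2 = 0 but N^1 v_2 ≠ 0; then v_{j-1} := N · v_j for j = 2, …, 2.

Pick v_2 = (1, 0, 0, 0)ᵀ.
Then v_1 = N · v_2 = (0, 0, 1, 1)ᵀ.

Sanity check: (A − (4)·I) v_1 = (0, 0, 0, 0)ᵀ = 0. ✓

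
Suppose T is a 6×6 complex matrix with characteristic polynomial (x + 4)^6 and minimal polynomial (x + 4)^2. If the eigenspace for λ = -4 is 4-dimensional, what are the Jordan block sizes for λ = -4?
Block sizes for λ = -4: [2, 2, 1, 1]

Step 1 — from the characteristic polynomial, algebraic multiplicity of λ = -4 is 6. From dim ker(T − (-4)·I) = 4, there are exactly 4 Jordan blocks for λ = -4.
Step 2 — from the minimal polynomial, the factor (x + 4)^2 tells us the largest block for λ = -4 has size 2.
Step 3 — with total size 6, 4 blocks, and largest block 2, the block sizes (in nonincreasing order) are [2, 2, 1, 1].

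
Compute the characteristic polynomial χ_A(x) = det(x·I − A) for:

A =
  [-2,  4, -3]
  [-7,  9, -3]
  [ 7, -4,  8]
x^3 - 15*x^2 + 75*x - 125

Expanding det(x·I − A) (e.g. by cofactor expansion or by noting that A is similar to its Jordan form J, which has the same characteristic polynomial as A) gives
  χ_A(x) = x^3 - 15*x^2 + 75*x - 125
which factors as (x - 5)^3. The eigenvalues (with algebraic multiplicities) are λ = 5 with multiplicity 3.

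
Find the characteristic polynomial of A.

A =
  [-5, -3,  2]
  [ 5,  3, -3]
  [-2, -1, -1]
x^3 + 3*x^2 + 3*x + 1

Expanding det(x·I − A) (e.g. by cofactor expansion or by noting that A is similar to its Jordan form J, which has the same characteristic polynomial as A) gives
  χ_A(x) = x^3 + 3*x^2 + 3*x + 1
which factors as (x + 1)^3. The eigenvalues (with algebraic multiplicities) are λ = -1 with multiplicity 3.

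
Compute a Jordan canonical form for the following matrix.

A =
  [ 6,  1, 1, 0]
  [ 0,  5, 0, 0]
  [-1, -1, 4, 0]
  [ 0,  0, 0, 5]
J_2(5) ⊕ J_1(5) ⊕ J_1(5)

The characteristic polynomial is
  det(x·I − A) = x^4 - 20*x^3 + 150*x^2 - 500*x + 625 = (x - 5)^4

Eigenvalues and multiplicities (the geometric multiplicity of λ is n − rank(A − λI), which equals the number of Jordan blocks for λ):
  λ = 5: algebraic multiplicity = 4, geometric multiplicity = 3

Determining the block sizes for each eigenvalue:
  λ = 5: 3 blocks summing to 4 forces exactly one block of size 2 and the rest size 1 → block sizes [2, 1, 1]

Assembling the blocks gives a Jordan form
J =
  [5, 1, 0, 0]
  [0, 5, 0, 0]
  [0, 0, 5, 0]
  [0, 0, 0, 5]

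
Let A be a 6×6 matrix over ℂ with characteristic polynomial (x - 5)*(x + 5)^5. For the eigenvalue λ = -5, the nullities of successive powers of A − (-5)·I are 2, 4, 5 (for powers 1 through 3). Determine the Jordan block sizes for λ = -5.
Block sizes for λ = -5: [3, 2]

From the dimensions of kernels of powers, the number of Jordan blocks of size at least j is d_j − d_{j−1} where d_j = dim ker(N^j) (with d_0 = 0). Computing the differences gives [2, 2, 1].
The number of blocks of size exactly k is (#blocks of size ≥ k) − (#blocks of size ≥ k + 1), so the partition is: 1 block(s) of size 2, 1 block(s) of size 3.
In nonincreasing order the block sizes are [3, 2].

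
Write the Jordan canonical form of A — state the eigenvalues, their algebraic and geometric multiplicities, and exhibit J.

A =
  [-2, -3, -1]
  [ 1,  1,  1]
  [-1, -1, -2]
J_3(-1)

The characteristic polynomial is
  det(x·I − A) = x^3 + 3*x^2 + 3*x + 1 = (x + 1)^3

Eigenvalues and multiplicities (the geometric multiplicity of λ is n − rank(A − λI), which equals the number of Jordan blocks for λ):
  λ = -1: algebraic multiplicity = 3, geometric multiplicity = 1

Determining the block sizes for each eigenvalue:
  λ = -1: one block (gm = 1), so the single block has size am = 3 → block sizes [3]

Assembling the blocks gives a Jordan form
J =
  [-1,  1,  0]
  [ 0, -1,  1]
  [ 0,  0, -1]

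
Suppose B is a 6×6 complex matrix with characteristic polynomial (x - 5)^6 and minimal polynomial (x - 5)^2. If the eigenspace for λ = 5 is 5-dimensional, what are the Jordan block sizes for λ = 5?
Block sizes for λ = 5: [2, 1, 1, 1, 1]

Step 1 — from the characteristic polynomial, algebraic multiplicity of λ = 5 is 6. From dim ker(B − (5)·I) = 5, there are exactly 5 Jordan blocks for λ = 5.
Step 2 — from the minimal polynomial, the factor (x − 5)^2 tells us the largest block for λ = 5 has size 2.
Step 3 — with total size 6, 5 blocks, and largest block 2, the block sizes (in nonincreasing order) are [2, 1, 1, 1, 1].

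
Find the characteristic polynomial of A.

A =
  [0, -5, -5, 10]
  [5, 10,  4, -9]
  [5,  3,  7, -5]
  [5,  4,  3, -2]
x^4 - 15*x^3 + 75*x^2 - 125*x

Expanding det(x·I − A) (e.g. by cofactor expansion or by noting that A is similar to its Jordan form J, which has the same characteristic polynomial as A) gives
  χ_A(x) = x^4 - 15*x^3 + 75*x^2 - 125*x
which factors as x*(x - 5)^3. The eigenvalues (with algebraic multiplicities) are λ = 0 with multiplicity 1, λ = 5 with multiplicity 3.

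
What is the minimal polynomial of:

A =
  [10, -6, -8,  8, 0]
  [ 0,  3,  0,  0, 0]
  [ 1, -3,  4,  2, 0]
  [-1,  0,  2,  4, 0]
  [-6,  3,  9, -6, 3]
x^3 - 15*x^2 + 72*x - 108

The characteristic polynomial is χ_A(x) = (x - 6)^3*(x - 3)^2, so the eigenvalues are known. The minimal polynomial is
  m_A(x) = Π_λ (x − λ)^{k_λ}
where k_λ is the size of the *largest* Jordan block for λ (equivalently, the smallest k with (A − λI)^k v = 0 for every generalised eigenvector v of λ).

  λ = 3: largest Jordan block has size 1, contributing (x − 3)
  λ = 6: largest Jordan block has size 2, contributing (x − 6)^2

So m_A(x) = (x - 6)^2*(x - 3) = x^3 - 15*x^2 + 72*x - 108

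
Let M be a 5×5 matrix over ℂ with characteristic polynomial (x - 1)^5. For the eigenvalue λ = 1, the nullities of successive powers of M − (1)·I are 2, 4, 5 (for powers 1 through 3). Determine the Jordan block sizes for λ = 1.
Block sizes for λ = 1: [3, 2]

From the dimensions of kernels of powers, the number of Jordan blocks of size at least j is d_j − d_{j−1} where d_j = dim ker(N^j) (with d_0 = 0). Computing the differences gives [2, 2, 1].
The number of blocks of size exactly k is (#blocks of size ≥ k) − (#blocks of size ≥ k + 1), so the partition is: 1 block(s) of size 2, 1 block(s) of size 3.
In nonincreasing order the block sizes are [3, 2].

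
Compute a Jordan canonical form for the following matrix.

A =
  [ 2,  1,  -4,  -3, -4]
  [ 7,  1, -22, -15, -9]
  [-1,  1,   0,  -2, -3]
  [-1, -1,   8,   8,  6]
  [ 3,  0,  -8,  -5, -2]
J_2(1) ⊕ J_2(2) ⊕ J_1(3)

The characteristic polynomial is
  det(x·I − A) = x^5 - 9*x^4 + 31*x^3 - 51*x^2 + 40*x - 12 = (x - 3)*(x - 2)^2*(x - 1)^2

Eigenvalues and multiplicities (the geometric multiplicity of λ is n − rank(A − λI), which equals the number of Jordan blocks for λ):
  λ = 1: algebraic multiplicity = 2, geometric multiplicity = 1
  λ = 2: algebraic multiplicity = 2, geometric multiplicity = 1
  λ = 3: algebraic multiplicity = 1, geometric multiplicity = 1

Determining the block sizes for each eigenvalue:
  λ = 1: one block (gm = 1), so the single block has size am = 2 → block sizes [2]
  λ = 2: one block (gm = 1), so the single block has size am = 2 → block sizes [2]
  λ = 3: one block (gm = 1), so the single block has size am = 1 → block sizes [1]

Assembling the blocks gives a Jordan form
J =
  [1, 1, 0, 0, 0]
  [0, 1, 0, 0, 0]
  [0, 0, 2, 1, 0]
  [0, 0, 0, 2, 0]
  [0, 0, 0, 0, 3]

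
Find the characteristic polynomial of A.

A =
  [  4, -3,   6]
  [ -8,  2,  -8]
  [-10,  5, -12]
x^3 + 6*x^2 + 12*x + 8

Expanding det(x·I − A) (e.g. by cofactor expansion or by noting that A is similar to its Jordan form J, which has the same characteristic polynomial as A) gives
  χ_A(x) = x^3 + 6*x^2 + 12*x + 8
which factors as (x + 2)^3. The eigenvalues (with algebraic multiplicities) are λ = -2 with multiplicity 3.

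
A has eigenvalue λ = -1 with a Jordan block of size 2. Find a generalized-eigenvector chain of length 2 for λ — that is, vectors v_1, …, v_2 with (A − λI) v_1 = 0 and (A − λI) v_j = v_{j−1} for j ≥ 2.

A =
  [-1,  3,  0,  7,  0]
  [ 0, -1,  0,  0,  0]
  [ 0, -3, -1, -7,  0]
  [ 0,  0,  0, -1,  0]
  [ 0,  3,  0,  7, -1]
A Jordan chain for λ = -1 of length 2:
v_1 = (3, 0, -3, 0, 3)ᵀ
v_2 = (0, 1, 0, 0, 0)ᵀ

Let N = A − (-1)·I. We want v_2 with N^2 v_2 = 0 but N^1 v_2 ≠ 0; then v_{j-1} := N · v_j for j = 2, …, 2.

Pick v_2 = (0, 1, 0, 0, 0)ᵀ.
Then v_1 = N · v_2 = (3, 0, -3, 0, 3)ᵀ.

Sanity check: (A − (-1)·I) v_1 = (0, 0, 0, 0, 0)ᵀ = 0. ✓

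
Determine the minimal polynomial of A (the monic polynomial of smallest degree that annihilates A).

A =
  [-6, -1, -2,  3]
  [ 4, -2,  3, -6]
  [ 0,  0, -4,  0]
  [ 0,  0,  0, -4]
x^3 + 12*x^2 + 48*x + 64

The characteristic polynomial is χ_A(x) = (x + 4)^4, so the eigenvalues are known. The minimal polynomial is
  m_A(x) = Π_λ (x − λ)^{k_λ}
where k_λ is the size of the *largest* Jordan block for λ (equivalently, the smallest k with (A − λI)^k v = 0 for every generalised eigenvector v of λ).

  λ = -4: largest Jordan block has size 3, contributing (x + 4)^3

So m_A(x) = (x + 4)^3 = x^3 + 12*x^2 + 48*x + 64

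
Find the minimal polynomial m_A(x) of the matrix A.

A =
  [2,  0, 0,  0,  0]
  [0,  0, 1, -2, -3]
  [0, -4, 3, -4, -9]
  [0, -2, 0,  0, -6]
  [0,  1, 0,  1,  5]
x^3 - 6*x^2 + 12*x - 8

The characteristic polynomial is χ_A(x) = (x - 2)^5, so the eigenvalues are known. The minimal polynomial is
  m_A(x) = Π_λ (x − λ)^{k_λ}
where k_λ is the size of the *largest* Jordan block for λ (equivalently, the smallest k with (A − λI)^k v = 0 for every generalised eigenvector v of λ).

  λ = 2: largest Jordan block has size 3, contributing (x − 2)^3

So m_A(x) = (x - 2)^3 = x^3 - 6*x^2 + 12*x - 8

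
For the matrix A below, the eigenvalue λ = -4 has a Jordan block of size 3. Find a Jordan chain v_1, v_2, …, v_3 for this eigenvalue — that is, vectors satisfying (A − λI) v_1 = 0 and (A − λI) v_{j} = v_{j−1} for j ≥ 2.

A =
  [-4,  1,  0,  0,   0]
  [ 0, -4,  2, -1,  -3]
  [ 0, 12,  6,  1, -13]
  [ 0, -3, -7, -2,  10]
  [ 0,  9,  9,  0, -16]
A Jordan chain for λ = -4 of length 3:
v_1 = (2, 0, 0, 0, 0)ᵀ
v_2 = (0, 2, 10, -7, 9)ᵀ
v_3 = (0, 0, 1, 0, 0)ᵀ

Let N = A − (-4)·I. We want v_3 with N^3 v_3 = 0 but N^2 v_3 ≠ 0; then v_{j-1} := N · v_j for j = 3, …, 2.

Pick v_3 = (0, 0, 1, 0, 0)ᵀ.
Then v_2 = N · v_3 = (0, 2, 10, -7, 9)ᵀ.
Then v_1 = N · v_2 = (2, 0, 0, 0, 0)ᵀ.

Sanity check: (A − (-4)·I) v_1 = (0, 0, 0, 0, 0)ᵀ = 0. ✓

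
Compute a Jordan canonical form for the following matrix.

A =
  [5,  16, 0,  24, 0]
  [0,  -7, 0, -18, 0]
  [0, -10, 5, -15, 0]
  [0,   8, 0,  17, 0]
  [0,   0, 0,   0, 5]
J_2(5) ⊕ J_1(5) ⊕ J_1(5) ⊕ J_1(5)

The characteristic polynomial is
  det(x·I − A) = x^5 - 25*x^4 + 250*x^3 - 1250*x^2 + 3125*x - 3125 = (x - 5)^5

Eigenvalues and multiplicities (the geometric multiplicity of λ is n − rank(A − λI), which equals the number of Jordan blocks for λ):
  λ = 5: algebraic multiplicity = 5, geometric multiplicity = 4

Determining the block sizes for each eigenvalue:
  λ = 5: 4 blocks summing to 5 forces exactly one block of size 2 and the rest size 1 → block sizes [2, 1, 1, 1]

Assembling the blocks gives a Jordan form
J =
  [5, 1, 0, 0, 0]
  [0, 5, 0, 0, 0]
  [0, 0, 5, 0, 0]
  [0, 0, 0, 5, 0]
  [0, 0, 0, 0, 5]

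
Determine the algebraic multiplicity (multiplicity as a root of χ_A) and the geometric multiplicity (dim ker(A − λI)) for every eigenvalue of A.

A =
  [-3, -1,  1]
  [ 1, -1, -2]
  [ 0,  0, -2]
λ = -2: alg = 3, geom = 1

Step 1 — factor the characteristic polynomial to read off the algebraic multiplicities:
  χ_A(x) = (x + 2)^3

Step 2 — compute geometric multiplicities via the rank-nullity identity g(λ) = n − rank(A − λI):
  rank(A − (-2)·I) = 2, so dim ker(A − (-2)·I) = n − 2 = 1

Summary:
  λ = -2: algebraic multiplicity = 3, geometric multiplicity = 1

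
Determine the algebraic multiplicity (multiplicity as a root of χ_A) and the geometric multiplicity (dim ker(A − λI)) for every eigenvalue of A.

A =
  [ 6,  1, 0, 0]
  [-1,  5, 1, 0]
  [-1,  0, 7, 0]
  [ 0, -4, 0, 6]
λ = 6: alg = 4, geom = 2

Step 1 — factor the characteristic polynomial to read off the algebraic multiplicities:
  χ_A(x) = (x - 6)^4

Step 2 — compute geometric multiplicities via the rank-nullity identity g(λ) = n − rank(A − λI):
  rank(A − (6)·I) = 2, so dim ker(A − (6)·I) = n − 2 = 2

Summary:
  λ = 6: algebraic multiplicity = 4, geometric multiplicity = 2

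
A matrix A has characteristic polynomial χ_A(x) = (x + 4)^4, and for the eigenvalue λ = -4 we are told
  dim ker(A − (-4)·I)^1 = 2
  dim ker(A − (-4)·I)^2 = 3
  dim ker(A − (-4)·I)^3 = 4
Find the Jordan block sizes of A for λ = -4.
Block sizes for λ = -4: [3, 1]

From the dimensions of kernels of powers, the number of Jordan blocks of size at least j is d_j − d_{j−1} where d_j = dim ker(N^j) (with d_0 = 0). Computing the differences gives [2, 1, 1].
The number of blocks of size exactly k is (#blocks of size ≥ k) − (#blocks of size ≥ k + 1), so the partition is: 1 block(s) of size 1, 1 block(s) of size 3.
In nonincreasing order the block sizes are [3, 1].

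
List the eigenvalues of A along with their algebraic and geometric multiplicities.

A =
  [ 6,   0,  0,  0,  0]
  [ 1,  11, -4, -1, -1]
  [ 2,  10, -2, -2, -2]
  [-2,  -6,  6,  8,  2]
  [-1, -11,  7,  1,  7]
λ = 6: alg = 5, geom = 3

Step 1 — factor the characteristic polynomial to read off the algebraic multiplicities:
  χ_A(x) = (x - 6)^5

Step 2 — compute geometric multiplicities via the rank-nullity identity g(λ) = n − rank(A − λI):
  rank(A − (6)·I) = 2, so dim ker(A − (6)·I) = n − 2 = 3

Summary:
  λ = 6: algebraic multiplicity = 5, geometric multiplicity = 3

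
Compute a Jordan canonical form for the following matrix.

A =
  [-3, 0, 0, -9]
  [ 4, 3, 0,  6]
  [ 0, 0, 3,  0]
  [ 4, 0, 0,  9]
J_2(3) ⊕ J_1(3) ⊕ J_1(3)

The characteristic polynomial is
  det(x·I − A) = x^4 - 12*x^3 + 54*x^2 - 108*x + 81 = (x - 3)^4

Eigenvalues and multiplicities (the geometric multiplicity of λ is n − rank(A − λI), which equals the number of Jordan blocks for λ):
  λ = 3: algebraic multiplicity = 4, geometric multiplicity = 3

Determining the block sizes for each eigenvalue:
  λ = 3: 3 blocks summing to 4 forces exactly one block of size 2 and the rest size 1 → block sizes [2, 1, 1]

Assembling the blocks gives a Jordan form
J =
  [3, 1, 0, 0]
  [0, 3, 0, 0]
  [0, 0, 3, 0]
  [0, 0, 0, 3]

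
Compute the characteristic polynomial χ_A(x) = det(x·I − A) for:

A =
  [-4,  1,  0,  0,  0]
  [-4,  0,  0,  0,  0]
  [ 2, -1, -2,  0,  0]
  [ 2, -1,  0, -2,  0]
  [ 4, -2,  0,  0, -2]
x^5 + 10*x^4 + 40*x^3 + 80*x^2 + 80*x + 32

Expanding det(x·I − A) (e.g. by cofactor expansion or by noting that A is similar to its Jordan form J, which has the same characteristic polynomial as A) gives
  χ_A(x) = x^5 + 10*x^4 + 40*x^3 + 80*x^2 + 80*x + 32
which factors as (x + 2)^5. The eigenvalues (with algebraic multiplicities) are λ = -2 with multiplicity 5.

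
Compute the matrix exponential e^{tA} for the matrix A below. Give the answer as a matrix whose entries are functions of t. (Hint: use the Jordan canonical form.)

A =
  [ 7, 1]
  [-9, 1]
e^{tA} =
  [3*t*exp(4*t) + exp(4*t), t*exp(4*t)]
  [-9*t*exp(4*t), -3*t*exp(4*t) + exp(4*t)]

Strategy: write A = P · J · P⁻¹ where J is a Jordan canonical form, so e^{tA} = P · e^{tJ} · P⁻¹, and e^{tJ} can be computed block-by-block.

A has Jordan form
J =
  [4, 1]
  [0, 4]
(up to reordering of blocks).

Per-block formulas:
  For a 2×2 Jordan block J_2(4): exp(t · J_2(4)) = e^(4t)·(I + t·N), where N is the 2×2 nilpotent shift.

After assembling e^{tJ} and conjugating by P, we get:

e^{tA} =
  [3*t*exp(4*t) + exp(4*t), t*exp(4*t)]
  [-9*t*exp(4*t), -3*t*exp(4*t) + exp(4*t)]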